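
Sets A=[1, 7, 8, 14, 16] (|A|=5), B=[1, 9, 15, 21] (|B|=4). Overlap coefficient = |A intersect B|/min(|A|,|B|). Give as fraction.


A intersect B = [1]
|A intersect B| = 1
min(|A|, |B|) = min(5, 4) = 4
Overlap = 1 / 4 = 1/4

1/4


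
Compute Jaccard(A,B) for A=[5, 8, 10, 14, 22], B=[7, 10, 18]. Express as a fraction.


A intersect B = [10]
|A intersect B| = 1
A union B = [5, 7, 8, 10, 14, 18, 22]
|A union B| = 7
Jaccard = 1/7 = 1/7

1/7


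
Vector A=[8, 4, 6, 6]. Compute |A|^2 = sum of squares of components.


|A|^2 = sum of squared components
A[0]^2 = 8^2 = 64
A[1]^2 = 4^2 = 16
A[2]^2 = 6^2 = 36
A[3]^2 = 6^2 = 36
Sum = 64 + 16 + 36 + 36 = 152

152


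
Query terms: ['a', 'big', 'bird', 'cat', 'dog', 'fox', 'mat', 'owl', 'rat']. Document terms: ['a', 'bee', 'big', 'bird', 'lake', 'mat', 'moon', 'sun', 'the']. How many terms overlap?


Query terms: ['a', 'big', 'bird', 'cat', 'dog', 'fox', 'mat', 'owl', 'rat']
Document terms: ['a', 'bee', 'big', 'bird', 'lake', 'mat', 'moon', 'sun', 'the']
Common terms: ['a', 'big', 'bird', 'mat']
Overlap count = 4

4


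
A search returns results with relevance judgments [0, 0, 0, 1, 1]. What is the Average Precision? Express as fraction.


Computing P@k for each relevant position:
Position 1: not relevant
Position 2: not relevant
Position 3: not relevant
Position 4: relevant, P@4 = 1/4 = 1/4
Position 5: relevant, P@5 = 2/5 = 2/5
Sum of P@k = 1/4 + 2/5 = 13/20
AP = 13/20 / 2 = 13/40

13/40


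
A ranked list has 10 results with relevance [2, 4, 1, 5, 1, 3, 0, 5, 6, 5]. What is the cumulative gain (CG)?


Cumulative Gain = sum of relevance scores
Position 1: rel=2, running sum=2
Position 2: rel=4, running sum=6
Position 3: rel=1, running sum=7
Position 4: rel=5, running sum=12
Position 5: rel=1, running sum=13
Position 6: rel=3, running sum=16
Position 7: rel=0, running sum=16
Position 8: rel=5, running sum=21
Position 9: rel=6, running sum=27
Position 10: rel=5, running sum=32
CG = 32

32


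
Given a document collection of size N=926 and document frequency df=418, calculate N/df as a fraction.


IDF ratio = N / df
= 926 / 418
= 463/209

463/209


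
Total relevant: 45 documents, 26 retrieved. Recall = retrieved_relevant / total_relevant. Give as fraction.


Recall = retrieved_relevant / total_relevant
= 26 / 45
= 26 / (26 + 19)
= 26/45

26/45


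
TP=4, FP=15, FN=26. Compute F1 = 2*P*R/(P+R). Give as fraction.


F1 = 2 * P * R / (P + R)
P = TP/(TP+FP) = 4/19 = 4/19
R = TP/(TP+FN) = 4/30 = 2/15
2 * P * R = 2 * 4/19 * 2/15 = 16/285
P + R = 4/19 + 2/15 = 98/285
F1 = 16/285 / 98/285 = 8/49

8/49


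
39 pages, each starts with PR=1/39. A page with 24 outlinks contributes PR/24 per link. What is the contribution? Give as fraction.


Initial PR = 1/39 = 1/39
Outlinks = 24
Contribution per link = PR / outlinks
= 1/39 / 24
= 1/936

1/936


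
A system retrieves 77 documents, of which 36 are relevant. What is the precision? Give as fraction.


Precision = relevant_retrieved / total_retrieved
= 36 / 77
= 36 / (36 + 41)
= 36/77

36/77


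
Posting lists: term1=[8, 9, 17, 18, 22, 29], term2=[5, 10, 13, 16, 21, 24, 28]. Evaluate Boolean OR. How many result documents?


Boolean OR: find union of posting lists
term1 docs: [8, 9, 17, 18, 22, 29]
term2 docs: [5, 10, 13, 16, 21, 24, 28]
Union: [5, 8, 9, 10, 13, 16, 17, 18, 21, 22, 24, 28, 29]
|union| = 13

13


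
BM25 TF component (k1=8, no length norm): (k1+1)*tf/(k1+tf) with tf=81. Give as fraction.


BM25 TF component = (k1+1)*tf / (k1+tf)
k1 = 8, tf = 81
Numerator = (8+1)*81 = 729
Denominator = 8 + 81 = 89
= 729/89 = 729/89

729/89


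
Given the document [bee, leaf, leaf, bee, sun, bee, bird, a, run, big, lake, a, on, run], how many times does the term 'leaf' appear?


Document has 14 words
Scanning for 'leaf':
Found at positions: [1, 2]
Count = 2

2


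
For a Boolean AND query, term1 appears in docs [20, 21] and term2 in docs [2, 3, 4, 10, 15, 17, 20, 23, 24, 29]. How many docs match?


Boolean AND: find intersection of posting lists
term1 docs: [20, 21]
term2 docs: [2, 3, 4, 10, 15, 17, 20, 23, 24, 29]
Intersection: [20]
|intersection| = 1

1


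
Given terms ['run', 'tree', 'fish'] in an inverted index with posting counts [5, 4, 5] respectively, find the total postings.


Summing posting list sizes:
'run': 5 postings
'tree': 4 postings
'fish': 5 postings
Total = 5 + 4 + 5 = 14

14


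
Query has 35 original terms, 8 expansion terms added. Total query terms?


Original terms: 35
Expansion terms: 8
Total = 35 + 8 = 43

43


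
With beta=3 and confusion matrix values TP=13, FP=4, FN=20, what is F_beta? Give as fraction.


P = TP/(TP+FP) = 13/17 = 13/17
R = TP/(TP+FN) = 13/33 = 13/33
beta^2 = 3^2 = 9
(1 + beta^2) = 10
Numerator = (1+beta^2)*P*R = 1690/561
Denominator = beta^2*P + R = 117/17 + 13/33 = 4082/561
F_beta = 65/157

65/157


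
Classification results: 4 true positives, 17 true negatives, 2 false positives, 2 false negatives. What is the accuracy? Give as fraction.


Accuracy = (TP + TN) / (TP + TN + FP + FN)
TP + TN = 4 + 17 = 21
Total = 4 + 17 + 2 + 2 = 25
Accuracy = 21 / 25 = 21/25

21/25


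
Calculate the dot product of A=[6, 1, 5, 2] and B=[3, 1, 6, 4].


Dot product = sum of element-wise products
A[0]*B[0] = 6*3 = 18
A[1]*B[1] = 1*1 = 1
A[2]*B[2] = 5*6 = 30
A[3]*B[3] = 2*4 = 8
Sum = 18 + 1 + 30 + 8 = 57

57


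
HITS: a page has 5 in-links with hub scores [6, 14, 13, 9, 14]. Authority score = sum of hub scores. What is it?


Authority = sum of hub scores of in-linkers
In-link 1: hub score = 6
In-link 2: hub score = 14
In-link 3: hub score = 13
In-link 4: hub score = 9
In-link 5: hub score = 14
Authority = 6 + 14 + 13 + 9 + 14 = 56

56


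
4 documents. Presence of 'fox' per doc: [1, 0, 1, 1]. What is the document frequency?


Checking each document for 'fox':
Doc 1: present
Doc 2: absent
Doc 3: present
Doc 4: present
df = sum of presences = 1 + 0 + 1 + 1 = 3

3


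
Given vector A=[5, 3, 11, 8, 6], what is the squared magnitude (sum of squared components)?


|A|^2 = sum of squared components
A[0]^2 = 5^2 = 25
A[1]^2 = 3^2 = 9
A[2]^2 = 11^2 = 121
A[3]^2 = 8^2 = 64
A[4]^2 = 6^2 = 36
Sum = 25 + 9 + 121 + 64 + 36 = 255

255


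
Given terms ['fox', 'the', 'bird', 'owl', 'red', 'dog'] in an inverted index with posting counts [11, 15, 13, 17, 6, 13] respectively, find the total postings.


Summing posting list sizes:
'fox': 11 postings
'the': 15 postings
'bird': 13 postings
'owl': 17 postings
'red': 6 postings
'dog': 13 postings
Total = 11 + 15 + 13 + 17 + 6 + 13 = 75

75


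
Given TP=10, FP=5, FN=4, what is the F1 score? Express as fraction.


F1 = 2 * P * R / (P + R)
P = TP/(TP+FP) = 10/15 = 2/3
R = TP/(TP+FN) = 10/14 = 5/7
2 * P * R = 2 * 2/3 * 5/7 = 20/21
P + R = 2/3 + 5/7 = 29/21
F1 = 20/21 / 29/21 = 20/29

20/29


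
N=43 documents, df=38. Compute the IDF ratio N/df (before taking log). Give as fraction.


IDF ratio = N / df
= 43 / 38
= 43/38

43/38


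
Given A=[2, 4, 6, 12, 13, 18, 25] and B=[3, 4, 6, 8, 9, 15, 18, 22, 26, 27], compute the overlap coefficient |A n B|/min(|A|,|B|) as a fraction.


A intersect B = [4, 6, 18]
|A intersect B| = 3
min(|A|, |B|) = min(7, 10) = 7
Overlap = 3 / 7 = 3/7

3/7


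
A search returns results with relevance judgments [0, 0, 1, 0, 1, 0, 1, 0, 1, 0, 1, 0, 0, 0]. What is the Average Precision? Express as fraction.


Computing P@k for each relevant position:
Position 1: not relevant
Position 2: not relevant
Position 3: relevant, P@3 = 1/3 = 1/3
Position 4: not relevant
Position 5: relevant, P@5 = 2/5 = 2/5
Position 6: not relevant
Position 7: relevant, P@7 = 3/7 = 3/7
Position 8: not relevant
Position 9: relevant, P@9 = 4/9 = 4/9
Position 10: not relevant
Position 11: relevant, P@11 = 5/11 = 5/11
Position 12: not relevant
Position 13: not relevant
Position 14: not relevant
Sum of P@k = 1/3 + 2/5 + 3/7 + 4/9 + 5/11 = 7141/3465
AP = 7141/3465 / 5 = 7141/17325

7141/17325


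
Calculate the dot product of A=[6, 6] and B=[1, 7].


Dot product = sum of element-wise products
A[0]*B[0] = 6*1 = 6
A[1]*B[1] = 6*7 = 42
Sum = 6 + 42 = 48

48


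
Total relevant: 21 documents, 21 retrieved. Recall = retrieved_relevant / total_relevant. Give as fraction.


Recall = retrieved_relevant / total_relevant
= 21 / 21
= 21 / (21 + 0)
= 1

1


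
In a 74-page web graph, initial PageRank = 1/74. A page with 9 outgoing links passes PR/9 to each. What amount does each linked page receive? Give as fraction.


Initial PR = 1/74 = 1/74
Outlinks = 9
Contribution per link = PR / outlinks
= 1/74 / 9
= 1/666

1/666


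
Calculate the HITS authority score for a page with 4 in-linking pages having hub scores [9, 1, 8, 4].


Authority = sum of hub scores of in-linkers
In-link 1: hub score = 9
In-link 2: hub score = 1
In-link 3: hub score = 8
In-link 4: hub score = 4
Authority = 9 + 1 + 8 + 4 = 22

22


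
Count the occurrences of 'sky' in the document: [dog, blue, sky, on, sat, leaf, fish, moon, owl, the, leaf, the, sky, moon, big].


Document has 15 words
Scanning for 'sky':
Found at positions: [2, 12]
Count = 2

2


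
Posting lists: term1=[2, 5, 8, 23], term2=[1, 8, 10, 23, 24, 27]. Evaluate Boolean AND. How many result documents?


Boolean AND: find intersection of posting lists
term1 docs: [2, 5, 8, 23]
term2 docs: [1, 8, 10, 23, 24, 27]
Intersection: [8, 23]
|intersection| = 2

2


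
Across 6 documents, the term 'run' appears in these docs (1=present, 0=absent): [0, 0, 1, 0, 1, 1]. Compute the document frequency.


Checking each document for 'run':
Doc 1: absent
Doc 2: absent
Doc 3: present
Doc 4: absent
Doc 5: present
Doc 6: present
df = sum of presences = 0 + 0 + 1 + 0 + 1 + 1 = 3

3


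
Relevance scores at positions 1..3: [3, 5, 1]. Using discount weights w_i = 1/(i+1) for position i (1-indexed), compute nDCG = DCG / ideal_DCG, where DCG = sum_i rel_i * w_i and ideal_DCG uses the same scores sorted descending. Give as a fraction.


Position discount weights w_i = 1/(i+1) for i=1..3:
Weights = [1/2, 1/3, 1/4]
Actual relevance: [3, 5, 1]
DCG = 3/2 + 5/3 + 1/4 = 41/12
Ideal relevance (sorted desc): [5, 3, 1]
Ideal DCG = 5/2 + 3/3 + 1/4 = 15/4
nDCG = DCG / ideal_DCG = 41/12 / 15/4 = 41/45

41/45


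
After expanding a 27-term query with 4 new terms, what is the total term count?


Original terms: 27
Expansion terms: 4
Total = 27 + 4 = 31

31


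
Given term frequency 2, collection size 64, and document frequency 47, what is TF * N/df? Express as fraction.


TF * (N/df)
= 2 * (64/47)
= 2 * 64/47
= 128/47

128/47


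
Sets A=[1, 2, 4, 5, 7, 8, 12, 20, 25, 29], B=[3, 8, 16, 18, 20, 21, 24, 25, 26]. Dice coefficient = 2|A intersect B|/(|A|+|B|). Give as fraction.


A intersect B = [8, 20, 25]
|A intersect B| = 3
|A| = 10, |B| = 9
Dice = 2*3 / (10+9)
= 6 / 19 = 6/19

6/19


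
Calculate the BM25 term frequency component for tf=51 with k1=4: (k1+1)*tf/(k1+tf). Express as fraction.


BM25 TF component = (k1+1)*tf / (k1+tf)
k1 = 4, tf = 51
Numerator = (4+1)*51 = 255
Denominator = 4 + 51 = 55
= 255/55 = 51/11

51/11


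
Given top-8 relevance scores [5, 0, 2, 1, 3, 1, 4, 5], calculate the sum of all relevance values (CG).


Cumulative Gain = sum of relevance scores
Position 1: rel=5, running sum=5
Position 2: rel=0, running sum=5
Position 3: rel=2, running sum=7
Position 4: rel=1, running sum=8
Position 5: rel=3, running sum=11
Position 6: rel=1, running sum=12
Position 7: rel=4, running sum=16
Position 8: rel=5, running sum=21
CG = 21

21


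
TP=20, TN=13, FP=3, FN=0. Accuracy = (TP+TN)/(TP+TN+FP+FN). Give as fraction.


Accuracy = (TP + TN) / (TP + TN + FP + FN)
TP + TN = 20 + 13 = 33
Total = 20 + 13 + 3 + 0 = 36
Accuracy = 33 / 36 = 11/12

11/12


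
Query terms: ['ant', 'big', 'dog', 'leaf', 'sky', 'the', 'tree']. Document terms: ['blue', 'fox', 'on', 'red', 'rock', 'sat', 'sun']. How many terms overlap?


Query terms: ['ant', 'big', 'dog', 'leaf', 'sky', 'the', 'tree']
Document terms: ['blue', 'fox', 'on', 'red', 'rock', 'sat', 'sun']
Common terms: []
Overlap count = 0

0


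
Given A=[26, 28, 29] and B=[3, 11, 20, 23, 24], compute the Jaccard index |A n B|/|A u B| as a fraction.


A intersect B = []
|A intersect B| = 0
A union B = [3, 11, 20, 23, 24, 26, 28, 29]
|A union B| = 8
Jaccard = 0/8 = 0

0


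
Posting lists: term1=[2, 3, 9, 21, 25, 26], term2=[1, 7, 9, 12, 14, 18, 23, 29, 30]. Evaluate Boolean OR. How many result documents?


Boolean OR: find union of posting lists
term1 docs: [2, 3, 9, 21, 25, 26]
term2 docs: [1, 7, 9, 12, 14, 18, 23, 29, 30]
Union: [1, 2, 3, 7, 9, 12, 14, 18, 21, 23, 25, 26, 29, 30]
|union| = 14

14


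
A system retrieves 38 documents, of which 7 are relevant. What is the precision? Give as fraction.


Precision = relevant_retrieved / total_retrieved
= 7 / 38
= 7 / (7 + 31)
= 7/38

7/38


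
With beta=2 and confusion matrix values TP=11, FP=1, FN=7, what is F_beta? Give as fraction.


P = TP/(TP+FP) = 11/12 = 11/12
R = TP/(TP+FN) = 11/18 = 11/18
beta^2 = 2^2 = 4
(1 + beta^2) = 5
Numerator = (1+beta^2)*P*R = 605/216
Denominator = beta^2*P + R = 11/3 + 11/18 = 77/18
F_beta = 55/84

55/84


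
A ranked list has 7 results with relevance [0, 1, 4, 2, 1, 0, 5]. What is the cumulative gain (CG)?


Cumulative Gain = sum of relevance scores
Position 1: rel=0, running sum=0
Position 2: rel=1, running sum=1
Position 3: rel=4, running sum=5
Position 4: rel=2, running sum=7
Position 5: rel=1, running sum=8
Position 6: rel=0, running sum=8
Position 7: rel=5, running sum=13
CG = 13

13


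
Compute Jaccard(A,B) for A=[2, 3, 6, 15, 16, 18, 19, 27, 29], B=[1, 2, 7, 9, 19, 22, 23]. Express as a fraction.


A intersect B = [2, 19]
|A intersect B| = 2
A union B = [1, 2, 3, 6, 7, 9, 15, 16, 18, 19, 22, 23, 27, 29]
|A union B| = 14
Jaccard = 2/14 = 1/7

1/7


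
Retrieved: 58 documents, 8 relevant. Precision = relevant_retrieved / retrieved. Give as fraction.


Precision = relevant_retrieved / total_retrieved
= 8 / 58
= 8 / (8 + 50)
= 4/29

4/29


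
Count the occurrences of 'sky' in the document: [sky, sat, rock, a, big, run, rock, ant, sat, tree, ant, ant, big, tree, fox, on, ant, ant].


Document has 18 words
Scanning for 'sky':
Found at positions: [0]
Count = 1

1


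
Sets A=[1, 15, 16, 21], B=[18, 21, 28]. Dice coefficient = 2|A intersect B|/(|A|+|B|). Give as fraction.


A intersect B = [21]
|A intersect B| = 1
|A| = 4, |B| = 3
Dice = 2*1 / (4+3)
= 2 / 7 = 2/7

2/7


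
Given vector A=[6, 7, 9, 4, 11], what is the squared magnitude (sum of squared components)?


|A|^2 = sum of squared components
A[0]^2 = 6^2 = 36
A[1]^2 = 7^2 = 49
A[2]^2 = 9^2 = 81
A[3]^2 = 4^2 = 16
A[4]^2 = 11^2 = 121
Sum = 36 + 49 + 81 + 16 + 121 = 303

303


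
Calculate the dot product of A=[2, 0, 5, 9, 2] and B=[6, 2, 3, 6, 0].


Dot product = sum of element-wise products
A[0]*B[0] = 2*6 = 12
A[1]*B[1] = 0*2 = 0
A[2]*B[2] = 5*3 = 15
A[3]*B[3] = 9*6 = 54
A[4]*B[4] = 2*0 = 0
Sum = 12 + 0 + 15 + 54 + 0 = 81

81


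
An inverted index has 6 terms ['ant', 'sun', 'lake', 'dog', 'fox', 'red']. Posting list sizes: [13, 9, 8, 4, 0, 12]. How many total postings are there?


Summing posting list sizes:
'ant': 13 postings
'sun': 9 postings
'lake': 8 postings
'dog': 4 postings
'fox': 0 postings
'red': 12 postings
Total = 13 + 9 + 8 + 4 + 0 + 12 = 46

46


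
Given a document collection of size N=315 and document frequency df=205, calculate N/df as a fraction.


IDF ratio = N / df
= 315 / 205
= 63/41

63/41


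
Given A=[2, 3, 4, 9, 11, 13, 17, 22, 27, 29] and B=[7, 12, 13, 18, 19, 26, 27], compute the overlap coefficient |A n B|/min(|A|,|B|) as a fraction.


A intersect B = [13, 27]
|A intersect B| = 2
min(|A|, |B|) = min(10, 7) = 7
Overlap = 2 / 7 = 2/7

2/7


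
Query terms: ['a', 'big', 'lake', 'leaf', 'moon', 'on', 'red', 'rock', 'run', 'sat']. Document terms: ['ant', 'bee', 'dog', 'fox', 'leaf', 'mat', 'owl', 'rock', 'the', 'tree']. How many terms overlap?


Query terms: ['a', 'big', 'lake', 'leaf', 'moon', 'on', 'red', 'rock', 'run', 'sat']
Document terms: ['ant', 'bee', 'dog', 'fox', 'leaf', 'mat', 'owl', 'rock', 'the', 'tree']
Common terms: ['leaf', 'rock']
Overlap count = 2

2


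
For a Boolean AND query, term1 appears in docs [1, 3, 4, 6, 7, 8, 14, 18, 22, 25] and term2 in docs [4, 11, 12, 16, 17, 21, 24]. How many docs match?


Boolean AND: find intersection of posting lists
term1 docs: [1, 3, 4, 6, 7, 8, 14, 18, 22, 25]
term2 docs: [4, 11, 12, 16, 17, 21, 24]
Intersection: [4]
|intersection| = 1

1


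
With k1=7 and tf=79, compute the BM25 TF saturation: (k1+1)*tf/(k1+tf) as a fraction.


BM25 TF component = (k1+1)*tf / (k1+tf)
k1 = 7, tf = 79
Numerator = (7+1)*79 = 632
Denominator = 7 + 79 = 86
= 632/86 = 316/43

316/43


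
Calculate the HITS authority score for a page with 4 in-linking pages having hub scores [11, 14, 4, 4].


Authority = sum of hub scores of in-linkers
In-link 1: hub score = 11
In-link 2: hub score = 14
In-link 3: hub score = 4
In-link 4: hub score = 4
Authority = 11 + 14 + 4 + 4 = 33

33


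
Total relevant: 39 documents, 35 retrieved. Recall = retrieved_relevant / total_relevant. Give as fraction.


Recall = retrieved_relevant / total_relevant
= 35 / 39
= 35 / (35 + 4)
= 35/39

35/39


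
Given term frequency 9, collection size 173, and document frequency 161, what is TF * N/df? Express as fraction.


TF * (N/df)
= 9 * (173/161)
= 9 * 173/161
= 1557/161

1557/161


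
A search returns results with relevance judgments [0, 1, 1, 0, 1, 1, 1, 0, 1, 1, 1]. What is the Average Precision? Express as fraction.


Computing P@k for each relevant position:
Position 1: not relevant
Position 2: relevant, P@2 = 1/2 = 1/2
Position 3: relevant, P@3 = 2/3 = 2/3
Position 4: not relevant
Position 5: relevant, P@5 = 3/5 = 3/5
Position 6: relevant, P@6 = 4/6 = 2/3
Position 7: relevant, P@7 = 5/7 = 5/7
Position 8: not relevant
Position 9: relevant, P@9 = 6/9 = 2/3
Position 10: relevant, P@10 = 7/10 = 7/10
Position 11: relevant, P@11 = 8/11 = 8/11
Sum of P@k = 1/2 + 2/3 + 3/5 + 2/3 + 5/7 + 2/3 + 7/10 + 8/11 = 2018/385
AP = 2018/385 / 8 = 1009/1540

1009/1540


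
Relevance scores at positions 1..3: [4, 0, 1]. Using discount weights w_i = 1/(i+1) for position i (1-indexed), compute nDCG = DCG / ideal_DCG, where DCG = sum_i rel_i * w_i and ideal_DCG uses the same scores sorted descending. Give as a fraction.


Position discount weights w_i = 1/(i+1) for i=1..3:
Weights = [1/2, 1/3, 1/4]
Actual relevance: [4, 0, 1]
DCG = 4/2 + 0/3 + 1/4 = 9/4
Ideal relevance (sorted desc): [4, 1, 0]
Ideal DCG = 4/2 + 1/3 + 0/4 = 7/3
nDCG = DCG / ideal_DCG = 9/4 / 7/3 = 27/28

27/28


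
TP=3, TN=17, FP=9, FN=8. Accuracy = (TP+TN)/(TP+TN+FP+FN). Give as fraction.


Accuracy = (TP + TN) / (TP + TN + FP + FN)
TP + TN = 3 + 17 = 20
Total = 3 + 17 + 9 + 8 = 37
Accuracy = 20 / 37 = 20/37

20/37


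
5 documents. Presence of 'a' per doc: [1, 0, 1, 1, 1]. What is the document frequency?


Checking each document for 'a':
Doc 1: present
Doc 2: absent
Doc 3: present
Doc 4: present
Doc 5: present
df = sum of presences = 1 + 0 + 1 + 1 + 1 = 4

4


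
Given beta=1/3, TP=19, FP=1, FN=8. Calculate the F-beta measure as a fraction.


P = TP/(TP+FP) = 19/20 = 19/20
R = TP/(TP+FN) = 19/27 = 19/27
beta^2 = 1/3^2 = 1/9
(1 + beta^2) = 10/9
Numerator = (1+beta^2)*P*R = 361/486
Denominator = beta^2*P + R = 19/180 + 19/27 = 437/540
F_beta = 190/207

190/207


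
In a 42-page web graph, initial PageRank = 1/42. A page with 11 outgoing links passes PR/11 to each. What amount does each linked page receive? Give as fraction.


Initial PR = 1/42 = 1/42
Outlinks = 11
Contribution per link = PR / outlinks
= 1/42 / 11
= 1/462

1/462


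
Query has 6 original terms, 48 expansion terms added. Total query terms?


Original terms: 6
Expansion terms: 48
Total = 6 + 48 = 54

54


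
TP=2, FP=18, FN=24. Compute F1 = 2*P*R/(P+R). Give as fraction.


F1 = 2 * P * R / (P + R)
P = TP/(TP+FP) = 2/20 = 1/10
R = TP/(TP+FN) = 2/26 = 1/13
2 * P * R = 2 * 1/10 * 1/13 = 1/65
P + R = 1/10 + 1/13 = 23/130
F1 = 1/65 / 23/130 = 2/23

2/23


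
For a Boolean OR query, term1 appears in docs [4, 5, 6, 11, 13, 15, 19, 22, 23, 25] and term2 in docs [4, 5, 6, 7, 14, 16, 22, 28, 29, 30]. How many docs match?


Boolean OR: find union of posting lists
term1 docs: [4, 5, 6, 11, 13, 15, 19, 22, 23, 25]
term2 docs: [4, 5, 6, 7, 14, 16, 22, 28, 29, 30]
Union: [4, 5, 6, 7, 11, 13, 14, 15, 16, 19, 22, 23, 25, 28, 29, 30]
|union| = 16

16


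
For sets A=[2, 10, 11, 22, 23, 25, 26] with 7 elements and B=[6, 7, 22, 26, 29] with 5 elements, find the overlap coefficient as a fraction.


A intersect B = [22, 26]
|A intersect B| = 2
min(|A|, |B|) = min(7, 5) = 5
Overlap = 2 / 5 = 2/5

2/5


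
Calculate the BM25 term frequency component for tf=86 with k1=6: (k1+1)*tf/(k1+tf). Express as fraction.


BM25 TF component = (k1+1)*tf / (k1+tf)
k1 = 6, tf = 86
Numerator = (6+1)*86 = 602
Denominator = 6 + 86 = 92
= 602/92 = 301/46

301/46


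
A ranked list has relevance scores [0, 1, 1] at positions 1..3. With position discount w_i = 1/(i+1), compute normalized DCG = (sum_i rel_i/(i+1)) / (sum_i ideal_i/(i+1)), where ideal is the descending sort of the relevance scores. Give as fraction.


Position discount weights w_i = 1/(i+1) for i=1..3:
Weights = [1/2, 1/3, 1/4]
Actual relevance: [0, 1, 1]
DCG = 0/2 + 1/3 + 1/4 = 7/12
Ideal relevance (sorted desc): [1, 1, 0]
Ideal DCG = 1/2 + 1/3 + 0/4 = 5/6
nDCG = DCG / ideal_DCG = 7/12 / 5/6 = 7/10

7/10


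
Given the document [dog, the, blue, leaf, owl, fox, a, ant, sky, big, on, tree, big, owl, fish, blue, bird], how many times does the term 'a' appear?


Document has 17 words
Scanning for 'a':
Found at positions: [6]
Count = 1

1


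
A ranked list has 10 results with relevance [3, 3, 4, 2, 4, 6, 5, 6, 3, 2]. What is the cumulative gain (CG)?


Cumulative Gain = sum of relevance scores
Position 1: rel=3, running sum=3
Position 2: rel=3, running sum=6
Position 3: rel=4, running sum=10
Position 4: rel=2, running sum=12
Position 5: rel=4, running sum=16
Position 6: rel=6, running sum=22
Position 7: rel=5, running sum=27
Position 8: rel=6, running sum=33
Position 9: rel=3, running sum=36
Position 10: rel=2, running sum=38
CG = 38

38


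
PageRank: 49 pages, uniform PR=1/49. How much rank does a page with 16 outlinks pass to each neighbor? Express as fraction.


Initial PR = 1/49 = 1/49
Outlinks = 16
Contribution per link = PR / outlinks
= 1/49 / 16
= 1/784

1/784


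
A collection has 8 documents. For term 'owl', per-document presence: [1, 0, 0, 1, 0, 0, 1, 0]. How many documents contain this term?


Checking each document for 'owl':
Doc 1: present
Doc 2: absent
Doc 3: absent
Doc 4: present
Doc 5: absent
Doc 6: absent
Doc 7: present
Doc 8: absent
df = sum of presences = 1 + 0 + 0 + 1 + 0 + 0 + 1 + 0 = 3

3


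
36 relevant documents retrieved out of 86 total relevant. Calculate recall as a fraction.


Recall = retrieved_relevant / total_relevant
= 36 / 86
= 36 / (36 + 50)
= 18/43

18/43


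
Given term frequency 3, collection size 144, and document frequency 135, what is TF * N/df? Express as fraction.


TF * (N/df)
= 3 * (144/135)
= 3 * 16/15
= 16/5

16/5


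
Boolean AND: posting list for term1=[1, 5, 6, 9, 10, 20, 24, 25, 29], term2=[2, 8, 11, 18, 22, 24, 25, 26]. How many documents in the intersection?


Boolean AND: find intersection of posting lists
term1 docs: [1, 5, 6, 9, 10, 20, 24, 25, 29]
term2 docs: [2, 8, 11, 18, 22, 24, 25, 26]
Intersection: [24, 25]
|intersection| = 2

2


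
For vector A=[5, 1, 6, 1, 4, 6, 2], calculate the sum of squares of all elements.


|A|^2 = sum of squared components
A[0]^2 = 5^2 = 25
A[1]^2 = 1^2 = 1
A[2]^2 = 6^2 = 36
A[3]^2 = 1^2 = 1
A[4]^2 = 4^2 = 16
A[5]^2 = 6^2 = 36
A[6]^2 = 2^2 = 4
Sum = 25 + 1 + 36 + 1 + 16 + 36 + 4 = 119

119


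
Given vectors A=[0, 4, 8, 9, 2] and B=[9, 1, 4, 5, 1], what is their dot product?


Dot product = sum of element-wise products
A[0]*B[0] = 0*9 = 0
A[1]*B[1] = 4*1 = 4
A[2]*B[2] = 8*4 = 32
A[3]*B[3] = 9*5 = 45
A[4]*B[4] = 2*1 = 2
Sum = 0 + 4 + 32 + 45 + 2 = 83

83


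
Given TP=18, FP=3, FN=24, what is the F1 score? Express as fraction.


F1 = 2 * P * R / (P + R)
P = TP/(TP+FP) = 18/21 = 6/7
R = TP/(TP+FN) = 18/42 = 3/7
2 * P * R = 2 * 6/7 * 3/7 = 36/49
P + R = 6/7 + 3/7 = 9/7
F1 = 36/49 / 9/7 = 4/7

4/7


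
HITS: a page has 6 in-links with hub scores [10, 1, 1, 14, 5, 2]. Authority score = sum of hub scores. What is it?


Authority = sum of hub scores of in-linkers
In-link 1: hub score = 10
In-link 2: hub score = 1
In-link 3: hub score = 1
In-link 4: hub score = 14
In-link 5: hub score = 5
In-link 6: hub score = 2
Authority = 10 + 1 + 1 + 14 + 5 + 2 = 33

33


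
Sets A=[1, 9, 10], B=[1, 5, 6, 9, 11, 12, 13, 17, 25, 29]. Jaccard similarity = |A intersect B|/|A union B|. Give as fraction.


A intersect B = [1, 9]
|A intersect B| = 2
A union B = [1, 5, 6, 9, 10, 11, 12, 13, 17, 25, 29]
|A union B| = 11
Jaccard = 2/11 = 2/11

2/11


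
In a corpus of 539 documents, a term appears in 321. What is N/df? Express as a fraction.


IDF ratio = N / df
= 539 / 321
= 539/321

539/321


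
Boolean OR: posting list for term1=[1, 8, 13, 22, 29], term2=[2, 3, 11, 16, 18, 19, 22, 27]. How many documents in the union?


Boolean OR: find union of posting lists
term1 docs: [1, 8, 13, 22, 29]
term2 docs: [2, 3, 11, 16, 18, 19, 22, 27]
Union: [1, 2, 3, 8, 11, 13, 16, 18, 19, 22, 27, 29]
|union| = 12

12


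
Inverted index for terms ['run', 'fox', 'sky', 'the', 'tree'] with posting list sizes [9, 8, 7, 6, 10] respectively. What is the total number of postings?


Summing posting list sizes:
'run': 9 postings
'fox': 8 postings
'sky': 7 postings
'the': 6 postings
'tree': 10 postings
Total = 9 + 8 + 7 + 6 + 10 = 40

40


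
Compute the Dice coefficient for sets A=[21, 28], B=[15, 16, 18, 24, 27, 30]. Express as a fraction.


A intersect B = []
|A intersect B| = 0
|A| = 2, |B| = 6
Dice = 2*0 / (2+6)
= 0 / 8 = 0

0


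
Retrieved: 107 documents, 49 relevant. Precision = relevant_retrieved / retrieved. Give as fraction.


Precision = relevant_retrieved / total_retrieved
= 49 / 107
= 49 / (49 + 58)
= 49/107

49/107


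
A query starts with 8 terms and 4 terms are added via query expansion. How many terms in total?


Original terms: 8
Expansion terms: 4
Total = 8 + 4 = 12

12


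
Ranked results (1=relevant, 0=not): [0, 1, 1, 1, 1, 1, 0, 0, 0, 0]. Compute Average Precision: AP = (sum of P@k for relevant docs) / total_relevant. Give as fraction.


Computing P@k for each relevant position:
Position 1: not relevant
Position 2: relevant, P@2 = 1/2 = 1/2
Position 3: relevant, P@3 = 2/3 = 2/3
Position 4: relevant, P@4 = 3/4 = 3/4
Position 5: relevant, P@5 = 4/5 = 4/5
Position 6: relevant, P@6 = 5/6 = 5/6
Position 7: not relevant
Position 8: not relevant
Position 9: not relevant
Position 10: not relevant
Sum of P@k = 1/2 + 2/3 + 3/4 + 4/5 + 5/6 = 71/20
AP = 71/20 / 5 = 71/100

71/100


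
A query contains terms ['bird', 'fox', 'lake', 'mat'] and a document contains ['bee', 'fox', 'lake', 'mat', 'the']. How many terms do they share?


Query terms: ['bird', 'fox', 'lake', 'mat']
Document terms: ['bee', 'fox', 'lake', 'mat', 'the']
Common terms: ['fox', 'lake', 'mat']
Overlap count = 3

3


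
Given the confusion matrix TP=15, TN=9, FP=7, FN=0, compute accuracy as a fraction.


Accuracy = (TP + TN) / (TP + TN + FP + FN)
TP + TN = 15 + 9 = 24
Total = 15 + 9 + 7 + 0 = 31
Accuracy = 24 / 31 = 24/31

24/31


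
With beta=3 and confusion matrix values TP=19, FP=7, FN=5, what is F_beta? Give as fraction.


P = TP/(TP+FP) = 19/26 = 19/26
R = TP/(TP+FN) = 19/24 = 19/24
beta^2 = 3^2 = 9
(1 + beta^2) = 10
Numerator = (1+beta^2)*P*R = 1805/312
Denominator = beta^2*P + R = 171/26 + 19/24 = 2299/312
F_beta = 95/121

95/121


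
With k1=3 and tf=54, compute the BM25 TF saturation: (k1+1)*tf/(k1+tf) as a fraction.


BM25 TF component = (k1+1)*tf / (k1+tf)
k1 = 3, tf = 54
Numerator = (3+1)*54 = 216
Denominator = 3 + 54 = 57
= 216/57 = 72/19

72/19


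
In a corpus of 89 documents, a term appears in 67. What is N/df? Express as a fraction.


IDF ratio = N / df
= 89 / 67
= 89/67

89/67


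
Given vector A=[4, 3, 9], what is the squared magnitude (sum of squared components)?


|A|^2 = sum of squared components
A[0]^2 = 4^2 = 16
A[1]^2 = 3^2 = 9
A[2]^2 = 9^2 = 81
Sum = 16 + 9 + 81 = 106

106


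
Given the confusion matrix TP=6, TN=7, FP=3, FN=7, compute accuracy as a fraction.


Accuracy = (TP + TN) / (TP + TN + FP + FN)
TP + TN = 6 + 7 = 13
Total = 6 + 7 + 3 + 7 = 23
Accuracy = 13 / 23 = 13/23

13/23


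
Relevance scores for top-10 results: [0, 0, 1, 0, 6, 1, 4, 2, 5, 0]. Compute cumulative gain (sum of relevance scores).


Cumulative Gain = sum of relevance scores
Position 1: rel=0, running sum=0
Position 2: rel=0, running sum=0
Position 3: rel=1, running sum=1
Position 4: rel=0, running sum=1
Position 5: rel=6, running sum=7
Position 6: rel=1, running sum=8
Position 7: rel=4, running sum=12
Position 8: rel=2, running sum=14
Position 9: rel=5, running sum=19
Position 10: rel=0, running sum=19
CG = 19

19


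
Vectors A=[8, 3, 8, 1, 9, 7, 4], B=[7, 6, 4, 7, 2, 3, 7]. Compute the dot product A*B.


Dot product = sum of element-wise products
A[0]*B[0] = 8*7 = 56
A[1]*B[1] = 3*6 = 18
A[2]*B[2] = 8*4 = 32
A[3]*B[3] = 1*7 = 7
A[4]*B[4] = 9*2 = 18
A[5]*B[5] = 7*3 = 21
A[6]*B[6] = 4*7 = 28
Sum = 56 + 18 + 32 + 7 + 18 + 21 + 28 = 180

180


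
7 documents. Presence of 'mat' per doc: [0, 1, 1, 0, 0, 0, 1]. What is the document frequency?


Checking each document for 'mat':
Doc 1: absent
Doc 2: present
Doc 3: present
Doc 4: absent
Doc 5: absent
Doc 6: absent
Doc 7: present
df = sum of presences = 0 + 1 + 1 + 0 + 0 + 0 + 1 = 3

3


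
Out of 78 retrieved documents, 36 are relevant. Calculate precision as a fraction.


Precision = relevant_retrieved / total_retrieved
= 36 / 78
= 36 / (36 + 42)
= 6/13

6/13


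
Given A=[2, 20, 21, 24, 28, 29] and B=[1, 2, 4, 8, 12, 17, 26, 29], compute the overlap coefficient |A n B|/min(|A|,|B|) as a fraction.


A intersect B = [2, 29]
|A intersect B| = 2
min(|A|, |B|) = min(6, 8) = 6
Overlap = 2 / 6 = 1/3

1/3


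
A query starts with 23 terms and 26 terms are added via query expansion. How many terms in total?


Original terms: 23
Expansion terms: 26
Total = 23 + 26 = 49

49


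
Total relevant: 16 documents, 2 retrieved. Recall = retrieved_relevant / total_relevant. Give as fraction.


Recall = retrieved_relevant / total_relevant
= 2 / 16
= 2 / (2 + 14)
= 1/8

1/8


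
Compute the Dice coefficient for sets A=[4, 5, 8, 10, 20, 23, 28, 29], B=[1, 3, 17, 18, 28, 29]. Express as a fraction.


A intersect B = [28, 29]
|A intersect B| = 2
|A| = 8, |B| = 6
Dice = 2*2 / (8+6)
= 4 / 14 = 2/7

2/7


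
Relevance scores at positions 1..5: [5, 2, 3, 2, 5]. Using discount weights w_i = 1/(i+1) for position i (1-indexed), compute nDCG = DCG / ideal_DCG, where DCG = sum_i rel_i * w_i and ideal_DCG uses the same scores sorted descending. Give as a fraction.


Position discount weights w_i = 1/(i+1) for i=1..5:
Weights = [1/2, 1/3, 1/4, 1/5, 1/6]
Actual relevance: [5, 2, 3, 2, 5]
DCG = 5/2 + 2/3 + 3/4 + 2/5 + 5/6 = 103/20
Ideal relevance (sorted desc): [5, 5, 3, 2, 2]
Ideal DCG = 5/2 + 5/3 + 3/4 + 2/5 + 2/6 = 113/20
nDCG = DCG / ideal_DCG = 103/20 / 113/20 = 103/113

103/113


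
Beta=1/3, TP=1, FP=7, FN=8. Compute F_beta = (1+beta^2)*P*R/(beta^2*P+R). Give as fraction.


P = TP/(TP+FP) = 1/8 = 1/8
R = TP/(TP+FN) = 1/9 = 1/9
beta^2 = 1/3^2 = 1/9
(1 + beta^2) = 10/9
Numerator = (1+beta^2)*P*R = 5/324
Denominator = beta^2*P + R = 1/72 + 1/9 = 1/8
F_beta = 10/81

10/81


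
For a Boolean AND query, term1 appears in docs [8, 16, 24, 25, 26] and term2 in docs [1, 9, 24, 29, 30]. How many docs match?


Boolean AND: find intersection of posting lists
term1 docs: [8, 16, 24, 25, 26]
term2 docs: [1, 9, 24, 29, 30]
Intersection: [24]
|intersection| = 1

1


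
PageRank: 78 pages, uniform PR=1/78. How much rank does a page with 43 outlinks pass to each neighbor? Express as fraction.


Initial PR = 1/78 = 1/78
Outlinks = 43
Contribution per link = PR / outlinks
= 1/78 / 43
= 1/3354

1/3354


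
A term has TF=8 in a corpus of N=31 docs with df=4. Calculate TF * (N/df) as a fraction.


TF * (N/df)
= 8 * (31/4)
= 8 * 31/4
= 62

62


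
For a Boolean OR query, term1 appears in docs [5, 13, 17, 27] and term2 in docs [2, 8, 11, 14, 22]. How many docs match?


Boolean OR: find union of posting lists
term1 docs: [5, 13, 17, 27]
term2 docs: [2, 8, 11, 14, 22]
Union: [2, 5, 8, 11, 13, 14, 17, 22, 27]
|union| = 9

9


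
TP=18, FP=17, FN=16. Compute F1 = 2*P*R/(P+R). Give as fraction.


F1 = 2 * P * R / (P + R)
P = TP/(TP+FP) = 18/35 = 18/35
R = TP/(TP+FN) = 18/34 = 9/17
2 * P * R = 2 * 18/35 * 9/17 = 324/595
P + R = 18/35 + 9/17 = 621/595
F1 = 324/595 / 621/595 = 12/23

12/23


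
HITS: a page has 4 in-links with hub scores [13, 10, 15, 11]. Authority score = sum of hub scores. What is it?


Authority = sum of hub scores of in-linkers
In-link 1: hub score = 13
In-link 2: hub score = 10
In-link 3: hub score = 15
In-link 4: hub score = 11
Authority = 13 + 10 + 15 + 11 = 49

49


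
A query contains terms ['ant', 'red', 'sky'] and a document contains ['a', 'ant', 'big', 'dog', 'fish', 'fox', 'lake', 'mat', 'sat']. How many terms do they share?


Query terms: ['ant', 'red', 'sky']
Document terms: ['a', 'ant', 'big', 'dog', 'fish', 'fox', 'lake', 'mat', 'sat']
Common terms: ['ant']
Overlap count = 1

1


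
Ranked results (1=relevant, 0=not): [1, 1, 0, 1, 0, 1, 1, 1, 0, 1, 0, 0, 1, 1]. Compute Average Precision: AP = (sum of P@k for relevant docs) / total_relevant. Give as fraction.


Computing P@k for each relevant position:
Position 1: relevant, P@1 = 1/1 = 1
Position 2: relevant, P@2 = 2/2 = 1
Position 3: not relevant
Position 4: relevant, P@4 = 3/4 = 3/4
Position 5: not relevant
Position 6: relevant, P@6 = 4/6 = 2/3
Position 7: relevant, P@7 = 5/7 = 5/7
Position 8: relevant, P@8 = 6/8 = 3/4
Position 9: not relevant
Position 10: relevant, P@10 = 7/10 = 7/10
Position 11: not relevant
Position 12: not relevant
Position 13: relevant, P@13 = 8/13 = 8/13
Position 14: relevant, P@14 = 9/14 = 9/14
Sum of P@k = 1 + 1 + 3/4 + 2/3 + 5/7 + 3/4 + 7/10 + 8/13 + 9/14 = 18671/2730
AP = 18671/2730 / 9 = 18671/24570

18671/24570


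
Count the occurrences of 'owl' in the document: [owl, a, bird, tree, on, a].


Document has 6 words
Scanning for 'owl':
Found at positions: [0]
Count = 1

1


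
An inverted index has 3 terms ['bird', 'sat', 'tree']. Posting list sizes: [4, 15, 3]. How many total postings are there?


Summing posting list sizes:
'bird': 4 postings
'sat': 15 postings
'tree': 3 postings
Total = 4 + 15 + 3 = 22

22


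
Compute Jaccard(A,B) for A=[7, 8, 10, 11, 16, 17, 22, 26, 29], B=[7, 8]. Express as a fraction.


A intersect B = [7, 8]
|A intersect B| = 2
A union B = [7, 8, 10, 11, 16, 17, 22, 26, 29]
|A union B| = 9
Jaccard = 2/9 = 2/9

2/9


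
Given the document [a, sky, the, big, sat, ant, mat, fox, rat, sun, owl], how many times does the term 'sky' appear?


Document has 11 words
Scanning for 'sky':
Found at positions: [1]
Count = 1

1


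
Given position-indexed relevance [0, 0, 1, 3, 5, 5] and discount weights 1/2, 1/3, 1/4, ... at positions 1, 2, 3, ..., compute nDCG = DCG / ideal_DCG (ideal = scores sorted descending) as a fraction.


Position discount weights w_i = 1/(i+1) for i=1..6:
Weights = [1/2, 1/3, 1/4, 1/5, 1/6, 1/7]
Actual relevance: [0, 0, 1, 3, 5, 5]
DCG = 0/2 + 0/3 + 1/4 + 3/5 + 5/6 + 5/7 = 1007/420
Ideal relevance (sorted desc): [5, 5, 3, 1, 0, 0]
Ideal DCG = 5/2 + 5/3 + 3/4 + 1/5 + 0/6 + 0/7 = 307/60
nDCG = DCG / ideal_DCG = 1007/420 / 307/60 = 1007/2149

1007/2149


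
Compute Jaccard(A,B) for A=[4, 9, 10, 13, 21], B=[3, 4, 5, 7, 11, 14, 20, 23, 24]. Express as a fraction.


A intersect B = [4]
|A intersect B| = 1
A union B = [3, 4, 5, 7, 9, 10, 11, 13, 14, 20, 21, 23, 24]
|A union B| = 13
Jaccard = 1/13 = 1/13

1/13


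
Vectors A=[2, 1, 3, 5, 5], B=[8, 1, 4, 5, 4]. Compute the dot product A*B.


Dot product = sum of element-wise products
A[0]*B[0] = 2*8 = 16
A[1]*B[1] = 1*1 = 1
A[2]*B[2] = 3*4 = 12
A[3]*B[3] = 5*5 = 25
A[4]*B[4] = 5*4 = 20
Sum = 16 + 1 + 12 + 25 + 20 = 74

74


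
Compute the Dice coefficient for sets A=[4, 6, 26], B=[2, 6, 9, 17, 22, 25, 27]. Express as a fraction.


A intersect B = [6]
|A intersect B| = 1
|A| = 3, |B| = 7
Dice = 2*1 / (3+7)
= 2 / 10 = 1/5

1/5


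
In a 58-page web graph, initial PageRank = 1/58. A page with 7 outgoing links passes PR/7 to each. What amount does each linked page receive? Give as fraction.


Initial PR = 1/58 = 1/58
Outlinks = 7
Contribution per link = PR / outlinks
= 1/58 / 7
= 1/406

1/406


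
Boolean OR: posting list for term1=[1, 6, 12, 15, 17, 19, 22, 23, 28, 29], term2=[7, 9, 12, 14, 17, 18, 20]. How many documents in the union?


Boolean OR: find union of posting lists
term1 docs: [1, 6, 12, 15, 17, 19, 22, 23, 28, 29]
term2 docs: [7, 9, 12, 14, 17, 18, 20]
Union: [1, 6, 7, 9, 12, 14, 15, 17, 18, 19, 20, 22, 23, 28, 29]
|union| = 15

15


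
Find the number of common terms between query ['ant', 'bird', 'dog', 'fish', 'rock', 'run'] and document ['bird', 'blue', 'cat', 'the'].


Query terms: ['ant', 'bird', 'dog', 'fish', 'rock', 'run']
Document terms: ['bird', 'blue', 'cat', 'the']
Common terms: ['bird']
Overlap count = 1

1


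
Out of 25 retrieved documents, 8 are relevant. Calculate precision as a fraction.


Precision = relevant_retrieved / total_retrieved
= 8 / 25
= 8 / (8 + 17)
= 8/25

8/25


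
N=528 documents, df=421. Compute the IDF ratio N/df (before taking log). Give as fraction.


IDF ratio = N / df
= 528 / 421
= 528/421

528/421


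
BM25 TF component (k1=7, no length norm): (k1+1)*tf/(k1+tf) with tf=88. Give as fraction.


BM25 TF component = (k1+1)*tf / (k1+tf)
k1 = 7, tf = 88
Numerator = (7+1)*88 = 704
Denominator = 7 + 88 = 95
= 704/95 = 704/95

704/95


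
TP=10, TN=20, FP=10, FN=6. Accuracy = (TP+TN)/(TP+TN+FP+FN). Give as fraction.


Accuracy = (TP + TN) / (TP + TN + FP + FN)
TP + TN = 10 + 20 = 30
Total = 10 + 20 + 10 + 6 = 46
Accuracy = 30 / 46 = 15/23

15/23


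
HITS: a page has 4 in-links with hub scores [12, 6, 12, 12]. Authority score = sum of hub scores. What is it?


Authority = sum of hub scores of in-linkers
In-link 1: hub score = 12
In-link 2: hub score = 6
In-link 3: hub score = 12
In-link 4: hub score = 12
Authority = 12 + 6 + 12 + 12 = 42

42


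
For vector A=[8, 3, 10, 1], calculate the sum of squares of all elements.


|A|^2 = sum of squared components
A[0]^2 = 8^2 = 64
A[1]^2 = 3^2 = 9
A[2]^2 = 10^2 = 100
A[3]^2 = 1^2 = 1
Sum = 64 + 9 + 100 + 1 = 174

174


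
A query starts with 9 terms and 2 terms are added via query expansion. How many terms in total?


Original terms: 9
Expansion terms: 2
Total = 9 + 2 = 11

11


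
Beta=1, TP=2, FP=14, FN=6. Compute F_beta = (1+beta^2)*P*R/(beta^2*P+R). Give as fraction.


P = TP/(TP+FP) = 2/16 = 1/8
R = TP/(TP+FN) = 2/8 = 1/4
beta^2 = 1^2 = 1
(1 + beta^2) = 2
Numerator = (1+beta^2)*P*R = 1/16
Denominator = beta^2*P + R = 1/8 + 1/4 = 3/8
F_beta = 1/6

1/6


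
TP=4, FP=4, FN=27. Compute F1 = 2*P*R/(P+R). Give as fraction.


F1 = 2 * P * R / (P + R)
P = TP/(TP+FP) = 4/8 = 1/2
R = TP/(TP+FN) = 4/31 = 4/31
2 * P * R = 2 * 1/2 * 4/31 = 4/31
P + R = 1/2 + 4/31 = 39/62
F1 = 4/31 / 39/62 = 8/39

8/39


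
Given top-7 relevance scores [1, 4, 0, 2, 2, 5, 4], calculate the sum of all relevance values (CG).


Cumulative Gain = sum of relevance scores
Position 1: rel=1, running sum=1
Position 2: rel=4, running sum=5
Position 3: rel=0, running sum=5
Position 4: rel=2, running sum=7
Position 5: rel=2, running sum=9
Position 6: rel=5, running sum=14
Position 7: rel=4, running sum=18
CG = 18

18
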